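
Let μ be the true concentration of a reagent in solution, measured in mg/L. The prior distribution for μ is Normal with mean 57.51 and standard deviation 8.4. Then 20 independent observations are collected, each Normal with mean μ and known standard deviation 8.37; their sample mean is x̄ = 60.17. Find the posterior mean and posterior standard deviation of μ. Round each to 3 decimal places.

Prior precision 1/τ₀² = 1/8.4² = 0.0141723; data precision n/σ² = 20/8.37² = 0.285482.
Posterior precision = 0.0141723 + 0.285482 = 0.299655, giving posterior SD = 1/√0.299655 = 1.827.
Posterior mean = (0.0141723·57.51 + 0.285482·60.17) / 0.299655 = 60.044.

Posterior mean ≈ 60.044; posterior SD ≈ 1.827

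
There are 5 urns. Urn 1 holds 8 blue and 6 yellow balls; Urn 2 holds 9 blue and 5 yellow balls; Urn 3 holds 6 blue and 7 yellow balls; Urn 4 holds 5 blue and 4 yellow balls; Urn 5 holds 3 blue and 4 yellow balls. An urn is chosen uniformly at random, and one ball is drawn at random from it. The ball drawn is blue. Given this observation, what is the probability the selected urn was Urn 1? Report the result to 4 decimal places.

Posterior probability ≈ 0.2148

Tabulate prior·likelihood by source: [1] prior 0.2, lik 0.5714, product 0.1143; [2] prior 0.2, lik 0.6429, product 0.1286; [3] prior 0.2, lik 0.4615, product 0.09231; [4] prior 0.2, lik 0.5556, product 0.1111; [5] prior 0.2, lik 0.4286, product 0.08571.
Normalizing constant = 0.53199; the posterior for Urn 1 is its product over the sum, 0.1143/0.53199 = 0.2148.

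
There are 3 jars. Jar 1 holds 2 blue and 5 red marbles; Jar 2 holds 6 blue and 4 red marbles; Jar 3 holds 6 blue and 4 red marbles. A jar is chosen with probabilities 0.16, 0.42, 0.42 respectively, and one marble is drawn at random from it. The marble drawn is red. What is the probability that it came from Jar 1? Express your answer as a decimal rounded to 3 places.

P(red|Jar 1) = 0.7143; P(red|Jar 2) = 0.4; P(red|Jar 3) = 0.4.
Prior × likelihood for each source: 0.16·0.7143=0.1143, 0.42·0.4=0.1680, 0.42·0.4=0.1680. Summing gives P(red) = 0.45029.
P(Jar 1 | red) = 0.1143 / 0.45029 = 0.254.

Posterior probability ≈ 0.254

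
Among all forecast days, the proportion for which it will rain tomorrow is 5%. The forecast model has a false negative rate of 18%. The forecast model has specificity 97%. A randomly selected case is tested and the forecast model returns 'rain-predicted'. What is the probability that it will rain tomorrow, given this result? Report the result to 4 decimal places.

Let H be the event that it will rain tomorrow. P(H) = 0.05, so P(¬H) = 0.95. With E the 'rain-predicted' result, P(E|H) = 0.82 and P(E|¬H) = 0.03.
P(E) = 0.82·0.05 + 0.03·0.95 = 0.041000 + 0.028500 = 0.069500.
By Bayes' theorem, P(H|E) = 0.041000 / 0.069500 = 0.5899.

P(H | E) ≈ 0.5899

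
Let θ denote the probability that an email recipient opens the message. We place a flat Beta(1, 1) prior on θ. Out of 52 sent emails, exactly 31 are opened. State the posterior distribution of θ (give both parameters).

The binomial likelihood is conjugate to the Beta prior: with 31 successes and 21 failures, the posterior is Beta(1+31, 1+21) = Beta(32, 22).

Posterior: Beta(32, 22)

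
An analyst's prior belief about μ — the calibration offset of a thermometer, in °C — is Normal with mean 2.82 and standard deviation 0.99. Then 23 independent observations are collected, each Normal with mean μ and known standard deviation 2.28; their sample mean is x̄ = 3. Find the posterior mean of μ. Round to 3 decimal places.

Posterior mean ≈ 2.966

Prior precision 1/τ₀² = 1/0.99² = 1.02030; data precision n/σ² = 23/2.28² = 4.42444.
Posterior precision = 1.02030 + 4.42444 = 5.44474.
Posterior mean = (1.02030·2.82 + 4.42444·3) / 5.44474 = 2.966.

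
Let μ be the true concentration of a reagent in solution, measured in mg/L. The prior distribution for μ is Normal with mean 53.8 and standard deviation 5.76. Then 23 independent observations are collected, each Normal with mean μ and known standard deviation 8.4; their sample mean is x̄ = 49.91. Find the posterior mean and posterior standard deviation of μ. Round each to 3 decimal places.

With known σ, the Normal prior is conjugate. Weight on the data is w = (n/σ²)/(n/σ² + 1/τ₀²) = 0.325964/(0.325964+0.0301408) = 0.91536.
Posterior mean = w·x̄ + (1−w)·μ₀ = 0.91536·49.91 + 0.084640·53.8 = 50.239. Posterior variance = 1/(0.325964+0.0301408) = 2.80816, so SD = 1.676.

Posterior mean ≈ 50.239; posterior SD ≈ 1.676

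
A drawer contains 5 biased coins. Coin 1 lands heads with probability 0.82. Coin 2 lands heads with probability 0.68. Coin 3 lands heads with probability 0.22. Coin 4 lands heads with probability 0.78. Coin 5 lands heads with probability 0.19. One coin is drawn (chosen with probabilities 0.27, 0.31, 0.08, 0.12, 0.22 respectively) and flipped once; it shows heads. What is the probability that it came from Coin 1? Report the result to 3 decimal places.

Tabulate prior·likelihood by source: [1] prior 0.27, lik 0.82, product 0.2214; [2] prior 0.31, lik 0.68, product 0.2108; [3] prior 0.08, lik 0.22, product 0.01760; [4] prior 0.12, lik 0.78, product 0.09360; [5] prior 0.22, lik 0.19, product 0.04180.
Normalizing constant = 0.58520; the posterior for Coin 1 is its product over the sum, 0.2214/0.58520 = 0.378.

Posterior probability ≈ 0.378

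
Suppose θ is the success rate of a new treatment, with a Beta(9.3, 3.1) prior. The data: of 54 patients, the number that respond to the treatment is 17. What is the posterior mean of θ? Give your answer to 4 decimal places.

Posterior mean ≈ 0.3961

The binomial likelihood is conjugate to the Beta prior: with 17 successes and 37 failures, the posterior is Beta(9.3+17, 3.1+37) = Beta(26.3, 40.1).
Posterior mean = α/(α+β) = 26.3/66.4 = 0.3961.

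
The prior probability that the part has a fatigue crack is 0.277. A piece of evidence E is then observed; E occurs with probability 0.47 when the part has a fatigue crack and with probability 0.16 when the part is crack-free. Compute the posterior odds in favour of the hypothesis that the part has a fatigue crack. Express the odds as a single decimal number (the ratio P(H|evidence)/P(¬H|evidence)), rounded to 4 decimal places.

Prior odds = 0.277/(1−0.277) = 0.38313.
Likelihood ratio for E = 0.47/0.16 = 2.9375.
Posterior odds = prior odds × LR = 1.1254.

Posterior odds ≈ 1.1254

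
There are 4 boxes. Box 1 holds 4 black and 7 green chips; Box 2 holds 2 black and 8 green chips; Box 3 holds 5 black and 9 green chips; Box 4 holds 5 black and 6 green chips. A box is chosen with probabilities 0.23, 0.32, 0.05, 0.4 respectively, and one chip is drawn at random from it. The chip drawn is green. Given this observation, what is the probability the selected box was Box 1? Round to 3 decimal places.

P(green|Box 1) = 0.6364; P(green|Box 2) = 0.8; P(green|Box 3) = 0.6429; P(green|Box 4) = 0.5455.
Prior × likelihood for each source: 0.23·0.6364=0.1464, 0.32·0.8=0.2560, 0.05·0.6429=0.03214, 0.4·0.5455=0.2182. Summing gives P(green) = 0.65269.
P(Box 1 | green) = 0.1464 / 0.65269 = 0.224.

Posterior probability ≈ 0.224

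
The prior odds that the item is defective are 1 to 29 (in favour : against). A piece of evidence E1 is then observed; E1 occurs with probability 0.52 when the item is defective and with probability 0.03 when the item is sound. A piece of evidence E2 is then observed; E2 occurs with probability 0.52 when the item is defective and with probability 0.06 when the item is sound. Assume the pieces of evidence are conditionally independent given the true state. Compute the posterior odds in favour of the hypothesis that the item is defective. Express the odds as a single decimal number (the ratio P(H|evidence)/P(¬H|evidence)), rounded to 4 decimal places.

Prior odds = 1/29 = 0.034483.
Likelihood ratio for E1 = 0.52/0.03 = 17.333.
Likelihood ratio for E2 = 0.52/0.06 = 8.6667.
Posterior odds = prior odds × LR₁ × LR₂ = 5.1801.

Posterior odds ≈ 5.1801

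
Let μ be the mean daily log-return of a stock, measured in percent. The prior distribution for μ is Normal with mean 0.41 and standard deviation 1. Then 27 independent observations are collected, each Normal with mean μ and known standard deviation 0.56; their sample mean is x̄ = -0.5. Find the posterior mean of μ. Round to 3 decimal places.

With known σ, the Normal prior is conjugate. Weight on the data is w = (n/σ²)/(n/σ² + 1/τ₀²) = 86.0969/(86.0969+1.00000) = 0.98852.
Posterior mean = w·x̄ + (1−w)·μ₀ = 0.98852·-0.5 + 0.011481·0.41 = -0.490.

Posterior mean ≈ -0.490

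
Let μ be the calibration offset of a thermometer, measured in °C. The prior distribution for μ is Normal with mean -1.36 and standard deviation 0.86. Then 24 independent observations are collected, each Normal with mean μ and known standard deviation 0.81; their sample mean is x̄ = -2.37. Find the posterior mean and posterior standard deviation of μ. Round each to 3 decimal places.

With known σ, the Normal prior is conjugate. Weight on the data is w = (n/σ²)/(n/σ² + 1/τ₀²) = 36.5798/(36.5798+1.35208) = 0.96435.
Posterior mean = w·x̄ + (1−w)·μ₀ = 0.96435·-2.37 + 0.035645·-1.36 = -2.334. Posterior variance = 1/(36.5798+1.35208) = 0.0263631, so SD = 0.162.

Posterior mean ≈ -2.334; posterior SD ≈ 0.162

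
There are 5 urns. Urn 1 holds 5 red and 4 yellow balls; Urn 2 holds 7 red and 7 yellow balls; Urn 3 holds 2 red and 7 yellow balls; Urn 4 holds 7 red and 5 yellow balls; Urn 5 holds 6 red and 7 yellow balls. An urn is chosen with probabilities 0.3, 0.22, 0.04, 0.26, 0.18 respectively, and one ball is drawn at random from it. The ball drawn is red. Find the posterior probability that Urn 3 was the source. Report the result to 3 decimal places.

Posterior probability ≈ 0.017

Tabulate prior·likelihood by source: [1] prior 0.3, lik 0.5556, product 0.1667; [2] prior 0.22, lik 0.5, product 0.1100; [3] prior 0.04, lik 0.2222, product 0.008889; [4] prior 0.26, lik 0.5833, product 0.1517; [5] prior 0.18, lik 0.4615, product 0.08308.
Normalizing constant = 0.52030; the posterior for Urn 3 is its product over the sum, 0.008889/0.52030 = 0.017.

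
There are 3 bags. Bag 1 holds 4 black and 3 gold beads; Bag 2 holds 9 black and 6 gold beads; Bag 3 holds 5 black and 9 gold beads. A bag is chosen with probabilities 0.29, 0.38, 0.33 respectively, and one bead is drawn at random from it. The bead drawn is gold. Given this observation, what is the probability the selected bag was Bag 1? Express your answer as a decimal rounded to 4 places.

Posterior probability ≈ 0.2545

P(gold|Bag 1) = 0.4286; P(gold|Bag 2) = 0.4; P(gold|Bag 3) = 0.6429.
Prior × likelihood for each source: 0.29·0.4286=0.1243, 0.38·0.4=0.1520, 0.33·0.6429=0.2121. Summing gives P(gold) = 0.48843.
P(Bag 1 | gold) = 0.1243 / 0.48843 = 0.2545.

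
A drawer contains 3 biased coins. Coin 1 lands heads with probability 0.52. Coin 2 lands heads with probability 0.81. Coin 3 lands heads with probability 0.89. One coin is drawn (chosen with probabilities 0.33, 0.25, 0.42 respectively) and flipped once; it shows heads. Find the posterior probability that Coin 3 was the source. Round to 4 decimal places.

Posterior probability ≈ 0.4998

Tabulate prior·likelihood by source: [1] prior 0.33, lik 0.52, product 0.1716; [2] prior 0.25, lik 0.81, product 0.2025; [3] prior 0.42, lik 0.89, product 0.3738.
Normalizing constant = 0.74790; the posterior for Coin 3 is its product over the sum, 0.3738/0.74790 = 0.4998.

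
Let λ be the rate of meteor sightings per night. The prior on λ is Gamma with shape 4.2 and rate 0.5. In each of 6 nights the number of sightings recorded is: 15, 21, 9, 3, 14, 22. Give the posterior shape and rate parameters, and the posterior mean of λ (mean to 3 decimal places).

Posterior: Gamma(shape=88.2, rate=6.5); mean ≈ 13.569

The Poisson likelihood adds the total count to the shape and the number of exposure periods to the rate. Here ∑xᵢ = 84 and n = 6, so shape 4.2→88.2 and rate 0.5→6.5.
Posterior mean = shape/rate = 88.2/6.5 = 13.569.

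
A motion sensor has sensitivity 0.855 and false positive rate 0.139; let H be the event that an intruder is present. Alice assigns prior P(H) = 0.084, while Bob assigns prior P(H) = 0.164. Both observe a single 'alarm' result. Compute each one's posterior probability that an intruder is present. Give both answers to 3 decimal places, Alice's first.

Alice: 0.361; Bob: 0.547

P('+'|H) = 0.855, P('+'|¬H) = 0.139.
Alice: numerator 0.855·0.084 = 0.071820; evidence = 0.071820+0.139·0.916 = 0.19914; posterior = 0.361.
Bob: numerator 0.855·0.164 = 0.14022; evidence = 0.14022+0.139·0.836 = 0.25642; posterior = 0.547.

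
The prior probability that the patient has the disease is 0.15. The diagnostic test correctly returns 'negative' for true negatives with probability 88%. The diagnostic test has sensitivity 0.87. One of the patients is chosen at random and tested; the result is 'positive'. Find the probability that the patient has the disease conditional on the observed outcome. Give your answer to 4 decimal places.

Let H be the event that the patient has the disease. P(H) = 0.15, so P(¬H) = 0.85. With E the 'positive' result, P(E|H) = 0.87 and P(E|¬H) = 0.12.
P(E) = 0.87·0.15 + 0.12·0.85 = 0.13050 + 0.10200 = 0.23250.
By Bayes' theorem, P(H|E) = 0.13050 / 0.23250 = 0.5613.

P(H | E) ≈ 0.5613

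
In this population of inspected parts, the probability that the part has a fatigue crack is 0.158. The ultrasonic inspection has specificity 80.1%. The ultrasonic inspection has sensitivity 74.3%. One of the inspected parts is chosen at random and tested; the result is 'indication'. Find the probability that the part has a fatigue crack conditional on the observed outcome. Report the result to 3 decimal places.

Let H be the event that the part has a fatigue crack. P(H) = 0.158, so P(¬H) = 0.842. With E the 'indication' result, P(E|H) = 0.743 and P(E|¬H) = 0.199.
P(E) = 0.743·0.158 + 0.199·0.842 = 0.11739 + 0.16756 = 0.28495.
By Bayes' theorem, P(H|E) = 0.11739 / 0.28495 = 0.412.

P(H | E) ≈ 0.412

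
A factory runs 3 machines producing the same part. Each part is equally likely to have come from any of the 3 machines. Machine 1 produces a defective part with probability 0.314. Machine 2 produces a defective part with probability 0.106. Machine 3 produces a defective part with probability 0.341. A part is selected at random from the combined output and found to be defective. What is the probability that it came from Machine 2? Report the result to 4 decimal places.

Posterior probability ≈ 0.1393

P(defective|M1) = 0.314; P(defective|M2) = 0.106; P(defective|M3) = 0.341.
Prior × likelihood for each source: 0.333333·0.314=0.1047, 0.333333·0.106=0.03533, 0.333333·0.341=0.1137. Summing gives P(defective) = 0.25367.
P(Machine 2 | defective) = 0.03533 / 0.25367 = 0.1393.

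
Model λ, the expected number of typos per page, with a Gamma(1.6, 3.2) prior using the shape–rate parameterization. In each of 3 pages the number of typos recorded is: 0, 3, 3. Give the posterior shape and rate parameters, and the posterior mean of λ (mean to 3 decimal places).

Posterior: Gamma(shape=7.6, rate=6.2); mean ≈ 1.226

The Poisson likelihood adds the total count to the shape and the number of exposure periods to the rate. Here ∑xᵢ = 6 and n = 3, so shape 1.6→7.6 and rate 3.2→6.2.
Posterior mean = shape/rate = 7.6/6.2 = 1.226.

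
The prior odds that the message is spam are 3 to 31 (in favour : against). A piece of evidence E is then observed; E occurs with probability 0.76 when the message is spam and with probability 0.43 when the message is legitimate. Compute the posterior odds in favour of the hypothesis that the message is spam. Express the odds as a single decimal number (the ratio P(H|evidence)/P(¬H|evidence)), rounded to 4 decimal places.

Prior odds = 3/31 = 0.096774.
Likelihood ratio for E = 0.76/0.43 = 1.7674.
Posterior odds = prior odds × LR = 0.17104.

Posterior odds ≈ 0.1710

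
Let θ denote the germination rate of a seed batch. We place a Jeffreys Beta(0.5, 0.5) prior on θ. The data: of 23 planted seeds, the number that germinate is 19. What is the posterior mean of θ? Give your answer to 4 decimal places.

Observing 19 successes and 4 failures updates Beta(0.5, 0.5) by adding the success and failure counts to the two shape parameters: α = 0.5+19 = 19.5, β = 0.5+4 = 4.5.
Posterior mean = α/(α+β) = 19.5/24 = 0.8125.

Posterior mean ≈ 0.8125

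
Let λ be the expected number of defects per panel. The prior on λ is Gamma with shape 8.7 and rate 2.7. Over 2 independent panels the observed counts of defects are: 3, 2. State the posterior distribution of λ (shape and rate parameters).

Posterior: Gamma(shape=13.7, rate=4.7)

The Poisson likelihood adds the total count to the shape and the number of exposure periods to the rate. Here ∑xᵢ = 5 and n = 2, so shape 8.7→13.7 and rate 2.7→4.7.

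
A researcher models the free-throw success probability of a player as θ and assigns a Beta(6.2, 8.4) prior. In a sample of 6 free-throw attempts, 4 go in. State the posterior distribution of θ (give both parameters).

Posterior: Beta(10.2, 10.4)

The binomial likelihood is conjugate to the Beta prior: with 4 successes and 2 failures, the posterior is Beta(6.2+4, 8.4+2) = Beta(10.2, 10.4).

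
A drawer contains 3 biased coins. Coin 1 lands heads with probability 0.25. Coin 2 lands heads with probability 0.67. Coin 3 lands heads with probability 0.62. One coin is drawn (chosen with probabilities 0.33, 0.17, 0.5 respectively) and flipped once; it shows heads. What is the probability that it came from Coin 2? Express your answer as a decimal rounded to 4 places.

Tabulate prior·likelihood by source: [1] prior 0.33, lik 0.25, product 0.08250; [2] prior 0.17, lik 0.67, product 0.1139; [3] prior 0.5, lik 0.62, product 0.3100.
Normalizing constant = 0.50640; the posterior for Coin 2 is its product over the sum, 0.1139/0.50640 = 0.2249.

Posterior probability ≈ 0.2249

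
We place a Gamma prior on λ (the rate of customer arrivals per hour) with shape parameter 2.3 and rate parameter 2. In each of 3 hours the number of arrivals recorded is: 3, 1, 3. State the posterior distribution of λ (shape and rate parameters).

Posterior: Gamma(shape=9.3, rate=5)

The Poisson likelihood adds the total count to the shape and the number of exposure periods to the rate. Here ∑xᵢ = 7 and n = 3, so shape 2.3→9.3 and rate 2→5.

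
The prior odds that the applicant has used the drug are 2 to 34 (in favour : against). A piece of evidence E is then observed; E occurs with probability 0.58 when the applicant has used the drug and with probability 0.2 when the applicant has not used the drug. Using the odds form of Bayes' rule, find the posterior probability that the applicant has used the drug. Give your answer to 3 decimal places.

Posterior probability ≈ 0.146

Prior odds = 2/34 = 0.058824.
Likelihood ratio for E = 0.58/0.2 = 2.9000.
Posterior odds = prior odds × LR = 0.17059.
Posterior probability = odds/(1+odds) = 0.17059/1.1706 = 0.146.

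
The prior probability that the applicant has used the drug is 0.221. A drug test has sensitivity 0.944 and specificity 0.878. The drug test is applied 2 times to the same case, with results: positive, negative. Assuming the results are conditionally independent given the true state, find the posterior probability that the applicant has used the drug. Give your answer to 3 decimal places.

Posterior P(H) ≈ 0.123

Let H be the event that the applicant has used the drug; start with P(H) = 0.221. P('positive'|H) = 0.944, P('positive'|¬H) = 0.122.
Update on result 1 ('positive'): P(H) ← 0.944·0.2210 / (0.944·0.2210 + 0.122·0.7790) = 0.20862/0.30366 = 0.6870.
Update on result 2 ('negative'): P(H) ← 0.056·0.6870 / (0.056·0.6870 + 0.878·0.3130) = 0.038474/0.31326 = 0.1228.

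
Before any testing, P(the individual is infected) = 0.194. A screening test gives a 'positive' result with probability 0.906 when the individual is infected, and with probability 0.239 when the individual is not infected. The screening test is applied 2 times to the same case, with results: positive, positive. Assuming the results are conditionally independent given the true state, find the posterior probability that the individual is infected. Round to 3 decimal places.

Posterior P(H) ≈ 0.776

Let H be the event that the individual is infected; start with P(H) = 0.194. P('positive'|H) = 0.906, P('positive'|¬H) = 0.239.
Update on result 1 ('positive'): P(H) ← 0.906·0.1940 / (0.906·0.1940 + 0.239·0.8060) = 0.17576/0.36840 = 0.4771.
Update on result 2 ('positive'): P(H) ← 0.906·0.4771 / (0.906·0.4771 + 0.239·0.5229) = 0.43226/0.55723 = 0.7757.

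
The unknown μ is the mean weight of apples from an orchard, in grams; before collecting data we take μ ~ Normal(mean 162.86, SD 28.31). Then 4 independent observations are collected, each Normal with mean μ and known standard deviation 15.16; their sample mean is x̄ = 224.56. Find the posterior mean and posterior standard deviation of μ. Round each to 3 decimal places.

Posterior mean ≈ 220.433; posterior SD ≈ 7.322

Prior precision 1/τ₀² = 1/28.31² = 0.00124773; data precision n/σ² = 4/15.16² = 0.0174045.
Posterior precision = 0.00124773 + 0.0174045 = 0.0186522, giving posterior SD = 1/√0.0186522 = 7.322.
Posterior mean = (0.00124773·162.86 + 0.0174045·224.56) / 0.0186522 = 220.433.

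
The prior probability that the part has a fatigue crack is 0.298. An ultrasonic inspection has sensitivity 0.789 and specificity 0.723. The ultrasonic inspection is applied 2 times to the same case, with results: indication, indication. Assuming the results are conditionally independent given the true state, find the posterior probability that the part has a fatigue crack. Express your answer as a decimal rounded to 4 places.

Let H be the event that the part has a fatigue crack; start with P(H) = 0.298. P('indication'|H) = 0.789, P('indication'|¬H) = 0.277.
Update on result 1 ('indication'): P(H) ← 0.789·0.2980 / (0.789·0.2980 + 0.277·0.7020) = 0.23512/0.42958 = 0.5473.
Update on result 2 ('indication'): P(H) ← 0.789·0.5473 / (0.789·0.5473 + 0.277·0.4527) = 0.43185/0.55724 = 0.7750.

Posterior P(H) ≈ 0.7750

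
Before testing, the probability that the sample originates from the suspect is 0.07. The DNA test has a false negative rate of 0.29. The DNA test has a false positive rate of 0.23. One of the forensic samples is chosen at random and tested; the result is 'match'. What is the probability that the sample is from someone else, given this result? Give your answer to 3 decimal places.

Let H be the event that the sample originates from the suspect. P(H) = 0.07, so P(¬H) = 0.93. With E the 'match' result, P(E|H) = 0.71 and P(E|¬H) = 0.23.
P(E) = 0.71·0.07 + 0.23·0.93 = 0.049700 + 0.21390 = 0.26360.
By Bayes' theorem, P(H|E) = 0.049700 / 0.26360 = 0.189. Hence P(¬H|E) = 1 − 0.189 = 0.811.

P(¬H | E) ≈ 0.811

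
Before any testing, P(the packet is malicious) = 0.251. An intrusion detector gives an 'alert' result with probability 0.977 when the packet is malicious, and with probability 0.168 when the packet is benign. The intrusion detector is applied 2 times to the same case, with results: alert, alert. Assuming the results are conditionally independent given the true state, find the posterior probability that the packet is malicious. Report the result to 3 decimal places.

Let H be the event that the packet is malicious; start with P(H) = 0.251. P('alert'|H) = 0.977, P('alert'|¬H) = 0.168.
Update on result 1 ('alert'): P(H) ← 0.977·0.2510 / (0.977·0.2510 + 0.168·0.7490) = 0.24523/0.37106 = 0.6609.
Update on result 2 ('alert'): P(H) ← 0.977·0.6609 / (0.977·0.6609 + 0.168·0.3391) = 0.64568/0.70266 = 0.9189.

Posterior P(H) ≈ 0.919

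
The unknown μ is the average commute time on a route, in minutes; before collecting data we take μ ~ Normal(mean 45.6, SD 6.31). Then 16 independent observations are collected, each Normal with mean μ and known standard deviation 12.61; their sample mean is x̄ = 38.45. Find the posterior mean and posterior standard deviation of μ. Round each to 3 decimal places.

Posterior mean ≈ 39.878; posterior SD ≈ 2.820

With known σ, the Normal prior is conjugate. Weight on the data is w = (n/σ²)/(n/σ² + 1/τ₀²) = 0.100621/(0.100621+0.0251155) = 0.80025.
Posterior mean = w·x̄ + (1−w)·μ₀ = 0.80025·38.45 + 0.19975·45.6 = 39.878. Posterior variance = 1/(0.100621+0.0251155) = 7.95312, so SD = 2.820.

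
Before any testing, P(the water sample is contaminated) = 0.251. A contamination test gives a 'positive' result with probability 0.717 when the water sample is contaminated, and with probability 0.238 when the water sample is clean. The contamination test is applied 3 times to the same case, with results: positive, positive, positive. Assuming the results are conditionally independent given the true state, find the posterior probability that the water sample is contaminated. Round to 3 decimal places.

Posterior P(H) ≈ 0.902

Let H be the event that the water sample is contaminated; start with P(H) = 0.251. P('positive'|H) = 0.717, P('positive'|¬H) = 0.238.
Update on result 1 ('positive'): P(H) ← 0.717·0.2510 / (0.717·0.2510 + 0.238·0.7490) = 0.17997/0.35823 = 0.5024.
Update on result 2 ('positive'): P(H) ← 0.717·0.5024 / (0.717·0.5024 + 0.238·0.4976) = 0.36021/0.47864 = 0.7526.
Update on result 3 ('positive'): P(H) ← 0.717·0.7526 / (0.717·0.7526 + 0.238·0.2474) = 0.53959/0.59848 = 0.9016.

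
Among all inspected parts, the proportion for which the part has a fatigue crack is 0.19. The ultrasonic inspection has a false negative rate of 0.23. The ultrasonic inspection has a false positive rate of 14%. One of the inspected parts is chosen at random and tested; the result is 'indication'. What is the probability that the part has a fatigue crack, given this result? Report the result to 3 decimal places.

P(H | E) ≈ 0.563

Let H be the event that the part has a fatigue crack. P(H) = 0.19, so P(¬H) = 0.81. With E the 'indication' result, P(E|H) = 0.77 and P(E|¬H) = 0.14.
P(E) = 0.77·0.19 + 0.14·0.81 = 0.14630 + 0.11340 = 0.25970.
By Bayes' theorem, P(H|E) = 0.14630 / 0.25970 = 0.563.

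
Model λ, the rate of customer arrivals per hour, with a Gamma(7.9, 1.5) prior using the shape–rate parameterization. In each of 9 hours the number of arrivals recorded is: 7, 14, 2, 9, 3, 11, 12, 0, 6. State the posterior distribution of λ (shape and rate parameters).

Posterior: Gamma(shape=71.9, rate=10.5)

The Poisson likelihood adds the total count to the shape and the number of exposure periods to the rate. Here ∑xᵢ = 64 and n = 9, so shape 7.9→71.9 and rate 1.5→10.5.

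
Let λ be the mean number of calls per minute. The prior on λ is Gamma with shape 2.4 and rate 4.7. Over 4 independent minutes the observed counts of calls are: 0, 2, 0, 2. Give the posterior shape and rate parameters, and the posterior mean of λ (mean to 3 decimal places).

Posterior: Gamma(shape=6.4, rate=8.7); mean ≈ 0.736

The Poisson likelihood adds the total count to the shape and the number of exposure periods to the rate. Here ∑xᵢ = 4 and n = 4, so shape 2.4→6.4 and rate 4.7→8.7.
Posterior mean = shape/rate = 6.4/8.7 = 0.736.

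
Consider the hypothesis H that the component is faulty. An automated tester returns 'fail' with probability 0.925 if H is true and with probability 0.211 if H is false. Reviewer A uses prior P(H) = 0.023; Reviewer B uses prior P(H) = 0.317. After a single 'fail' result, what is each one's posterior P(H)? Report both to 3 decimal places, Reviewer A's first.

The likelihood ratio for a 'fail' result is 0.925/0.211 = 4.3839.
Reviewer A: prior odds 0.023/0.977 = 0.023541; posterior odds 0.10320; posterior probability 0.094.
Reviewer B: prior odds 0.317/0.683 = 0.46413; posterior odds 2.0347; posterior probability 0.670.

Reviewer A: 0.094; Reviewer B: 0.670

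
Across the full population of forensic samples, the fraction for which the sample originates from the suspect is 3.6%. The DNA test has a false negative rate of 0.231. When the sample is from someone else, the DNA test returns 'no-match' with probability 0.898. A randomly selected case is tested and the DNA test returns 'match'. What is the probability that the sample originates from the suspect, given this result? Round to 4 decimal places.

Let H be the event that the sample originates from the suspect. P(H) = 0.036, so P(¬H) = 0.964. With E the 'match' result, P(E|H) = 0.769 and P(E|¬H) = 0.102.
P(E) = 0.769·0.036 + 0.102·0.964 = 0.027684 + 0.098328 = 0.12601.
By Bayes' theorem, P(H|E) = 0.027684 / 0.12601 = 0.2197.

P(H | E) ≈ 0.2197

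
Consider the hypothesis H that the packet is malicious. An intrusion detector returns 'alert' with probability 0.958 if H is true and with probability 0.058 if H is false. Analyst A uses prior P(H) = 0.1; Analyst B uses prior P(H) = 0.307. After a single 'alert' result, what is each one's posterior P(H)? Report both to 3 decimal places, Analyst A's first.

The likelihood ratio for an 'alert' result is 0.958/0.058 = 16.517.
Analyst A: prior odds 0.1/0.9 = 0.11111; posterior odds 1.8352; posterior probability 0.647.
Analyst B: prior odds 0.307/0.693 = 0.44300; posterior odds 7.3172; posterior probability 0.880.

Analyst A: 0.647; Analyst B: 0.880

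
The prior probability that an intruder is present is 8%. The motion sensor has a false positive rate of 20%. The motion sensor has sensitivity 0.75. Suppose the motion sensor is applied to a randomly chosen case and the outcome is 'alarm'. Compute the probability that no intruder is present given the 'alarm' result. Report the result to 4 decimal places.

Write H for 'an intruder is present'. Prior odds H:¬H = 0.08/0.92 = 0.086957. For the 'alarm' outcome, the likelihood ratio is 0.75/0.2 = 3.7500.
Posterior odds = 0.086957 × 3.7500 = 0.32609, so P(H|E) = 0.32609/(1+0.32609) = 0.2459. Then P(¬H|E) = 1 − 0.2459 = 0.7541.

P(¬H | E) ≈ 0.7541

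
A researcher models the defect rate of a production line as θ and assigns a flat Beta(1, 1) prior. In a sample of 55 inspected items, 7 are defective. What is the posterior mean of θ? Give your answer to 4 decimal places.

Posterior mean ≈ 0.1404

The binomial likelihood is conjugate to the Beta prior: with 7 successes and 48 failures, the posterior is Beta(1+7, 1+48) = Beta(8, 49).
E[θ | data] = 8/(8+49) = 0.1404.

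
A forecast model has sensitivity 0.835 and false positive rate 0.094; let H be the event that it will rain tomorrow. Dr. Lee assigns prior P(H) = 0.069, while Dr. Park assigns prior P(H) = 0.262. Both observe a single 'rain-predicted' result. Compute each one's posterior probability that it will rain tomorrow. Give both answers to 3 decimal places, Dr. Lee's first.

Dr. Lee: 0.397; Dr. Park: 0.759

P('+'|H) = 0.835, P('+'|¬H) = 0.094.
Dr. Lee: numerator 0.835·0.069 = 0.057615; evidence = 0.057615+0.094·0.931 = 0.14513; posterior = 0.397.
Dr. Park: numerator 0.835·0.262 = 0.21877; evidence = 0.21877+0.094·0.738 = 0.28814; posterior = 0.759.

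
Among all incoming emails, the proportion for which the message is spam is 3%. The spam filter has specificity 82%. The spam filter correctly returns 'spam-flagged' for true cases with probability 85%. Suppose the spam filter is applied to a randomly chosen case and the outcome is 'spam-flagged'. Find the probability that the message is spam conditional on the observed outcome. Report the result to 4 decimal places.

P(H | E) ≈ 0.1274

Let H be the event that the message is spam. P(H) = 0.03, so P(¬H) = 0.97. With E the 'spam-flagged' result, P(E|H) = 0.85 and P(E|¬H) = 0.18.
P(E) = 0.85·0.03 + 0.18·0.97 = 0.025500 + 0.17460 = 0.20010.
By Bayes' theorem, P(H|E) = 0.025500 / 0.20010 = 0.1274.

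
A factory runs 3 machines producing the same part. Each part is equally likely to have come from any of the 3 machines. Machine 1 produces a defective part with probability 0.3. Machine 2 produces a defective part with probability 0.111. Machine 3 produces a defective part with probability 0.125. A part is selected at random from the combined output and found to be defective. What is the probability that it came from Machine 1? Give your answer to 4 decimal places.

Posterior probability ≈ 0.5597

P(defective|M1) = 0.3; P(defective|M2) = 0.111; P(defective|M3) = 0.125.
Prior × likelihood for each source: 0.333333·0.3=0.1000, 0.333333·0.111=0.03700, 0.333333·0.125=0.04167. Summing gives P(defective) = 0.17867.
P(Machine 1 | defective) = 0.1000 / 0.17867 = 0.5597.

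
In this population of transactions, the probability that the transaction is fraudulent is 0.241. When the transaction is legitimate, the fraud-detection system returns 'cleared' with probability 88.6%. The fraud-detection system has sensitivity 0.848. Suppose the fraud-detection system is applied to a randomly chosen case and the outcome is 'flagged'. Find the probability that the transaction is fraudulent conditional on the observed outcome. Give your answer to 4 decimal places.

P(H | E) ≈ 0.7026

Let H be the event that the transaction is fraudulent. P(H) = 0.241, so P(¬H) = 0.759. With E the 'flagged' result, P(E|H) = 0.848 and P(E|¬H) = 0.114.
P(E) = 0.848·0.241 + 0.114·0.759 = 0.20437 + 0.086526 = 0.29089.
By Bayes' theorem, P(H|E) = 0.20437 / 0.29089 = 0.7026.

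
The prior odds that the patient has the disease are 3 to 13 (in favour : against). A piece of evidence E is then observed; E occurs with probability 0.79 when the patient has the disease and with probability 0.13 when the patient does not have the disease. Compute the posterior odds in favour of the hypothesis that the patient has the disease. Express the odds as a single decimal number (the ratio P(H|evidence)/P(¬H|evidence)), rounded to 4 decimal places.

Posterior odds ≈ 1.4024

Prior odds = 3/13 = 0.23077. In log-odds, ln(0.23077) = -1.4663.
Add log likelihood ratio: ln(6.0769) = 1.8045.
Posterior log-odds = 0.33816, so posterior odds = exp(0.33816) = 1.4024.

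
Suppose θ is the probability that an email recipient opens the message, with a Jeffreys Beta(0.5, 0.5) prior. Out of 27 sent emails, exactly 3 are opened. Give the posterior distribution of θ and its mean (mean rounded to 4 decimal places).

Posterior: Beta(3.5, 24.5); mean ≈ 0.1250

Observing 3 successes and 24 failures updates Beta(0.5, 0.5) by adding the success and failure counts to the two shape parameters: α = 0.5+3 = 3.5, β = 0.5+24 = 24.5.
E[θ | data] = 3.5/(3.5+24.5) = 0.1250.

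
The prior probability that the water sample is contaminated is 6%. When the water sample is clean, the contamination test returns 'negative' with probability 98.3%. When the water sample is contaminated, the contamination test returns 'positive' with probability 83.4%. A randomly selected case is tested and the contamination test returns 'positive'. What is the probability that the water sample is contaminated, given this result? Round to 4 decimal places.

P(H | E) ≈ 0.7580

Write H for 'the water sample is contaminated'. Prior odds H:¬H = 0.06/0.94 = 0.063830. For the 'positive' outcome, the likelihood ratio is 0.834/0.017 = 49.059.
Posterior odds = 0.063830 × 49.059 = 3.1314, so P(H|E) = 3.1314/(1+3.1314) = 0.7580.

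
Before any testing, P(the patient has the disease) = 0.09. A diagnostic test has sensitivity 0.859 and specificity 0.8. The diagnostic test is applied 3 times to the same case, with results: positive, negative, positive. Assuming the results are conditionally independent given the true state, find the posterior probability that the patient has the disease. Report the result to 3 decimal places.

With H the event that the patient has the disease, the joint likelihood of the observed sequence is P(data|H) = 0.859·0.141·0.859 = 0.10404 and P(data|¬H) = 0.2·0.8·0.2 = 0.032000.
Bayes: P(H|data) = 0.09·0.10404 / (0.09·0.10404 + 0.91·0.032000) = 0.0093637/0.038484 = 0.2433.

Posterior P(H) ≈ 0.243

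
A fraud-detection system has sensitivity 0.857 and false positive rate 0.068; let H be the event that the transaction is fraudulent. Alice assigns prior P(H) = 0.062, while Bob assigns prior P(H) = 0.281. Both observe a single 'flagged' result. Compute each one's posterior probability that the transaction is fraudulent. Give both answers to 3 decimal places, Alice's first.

Alice: 0.454; Bob: 0.831

The likelihood ratio for a 'flagged' result is 0.857/0.068 = 12.603.
Alice: prior odds 0.062/0.938 = 0.066098; posterior odds 0.83303; posterior probability 0.454.
Bob: prior odds 0.281/0.719 = 0.39082; posterior odds 4.9255; posterior probability 0.831.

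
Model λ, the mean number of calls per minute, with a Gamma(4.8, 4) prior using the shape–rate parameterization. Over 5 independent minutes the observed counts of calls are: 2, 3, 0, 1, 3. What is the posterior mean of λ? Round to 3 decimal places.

Total count ∑xᵢ = 9 over n = 5 minutes.
Gamma is conjugate to the Poisson likelihood: posterior is Gamma(shape = 4.8+9 = 13.8, rate = 4+5 = 9).
E[λ | data] = 13.8/9 = 1.533.

Posterior mean ≈ 1.533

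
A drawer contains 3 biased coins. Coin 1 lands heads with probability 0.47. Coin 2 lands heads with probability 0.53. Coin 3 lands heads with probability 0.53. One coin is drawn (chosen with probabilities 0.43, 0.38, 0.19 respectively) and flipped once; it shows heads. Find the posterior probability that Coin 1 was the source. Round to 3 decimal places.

Posterior probability ≈ 0.401

P(heads|C1) = 0.47; P(heads|C2) = 0.53; P(heads|C3) = 0.53.
Prior × likelihood for each source: 0.43·0.47=0.2021, 0.38·0.53=0.2014, 0.19·0.53=0.1007. Summing gives P(heads) = 0.50420.
P(Coin 1 | heads) = 0.2021 / 0.50420 = 0.401.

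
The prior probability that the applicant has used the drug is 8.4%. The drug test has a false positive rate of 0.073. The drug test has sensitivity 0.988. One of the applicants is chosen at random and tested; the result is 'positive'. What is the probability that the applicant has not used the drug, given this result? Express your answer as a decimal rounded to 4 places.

P(¬H | E) ≈ 0.4462

Write H for 'the applicant has used the drug'. Prior odds H:¬H = 0.084/0.916 = 0.091703. For the 'positive' outcome, the likelihood ratio is 0.988/0.073 = 13.534.
Posterior odds = 0.091703 × 13.534 = 1.2411, so P(H|E) = 1.2411/(1+1.2411) = 0.5538. Then P(¬H|E) = 1 − 0.5538 = 0.4462.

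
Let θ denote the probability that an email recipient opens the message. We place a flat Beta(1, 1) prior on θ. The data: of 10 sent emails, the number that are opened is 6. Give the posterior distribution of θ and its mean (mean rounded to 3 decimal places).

Observing 6 successes and 4 failures updates Beta(1, 1) by adding the success and failure counts to the two shape parameters: α = 1+6 = 7, β = 1+4 = 5.
E[θ | data] = 7/(7+5) = 0.583.

Posterior: Beta(7, 5); mean ≈ 0.583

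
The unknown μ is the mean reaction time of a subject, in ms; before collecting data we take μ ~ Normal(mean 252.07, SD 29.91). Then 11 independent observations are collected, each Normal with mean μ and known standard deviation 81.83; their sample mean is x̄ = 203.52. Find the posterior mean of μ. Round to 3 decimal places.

Prior precision 1/τ₀² = 1/29.91² = 0.00111781; data precision n/σ² = 11/81.83² = 0.00164274.
Posterior precision = 0.00111781 + 0.00164274 = 0.00276054.
Posterior mean = (0.00111781·252.07 + 0.00164274·203.52) / 0.00276054 = 223.179.

Posterior mean ≈ 223.179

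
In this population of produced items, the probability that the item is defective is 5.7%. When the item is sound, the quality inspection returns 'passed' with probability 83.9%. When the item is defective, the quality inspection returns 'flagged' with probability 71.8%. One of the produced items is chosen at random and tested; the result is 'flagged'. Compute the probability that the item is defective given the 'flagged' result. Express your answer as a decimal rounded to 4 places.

P(H | E) ≈ 0.2123

Write H for 'the item is defective'. Prior odds H:¬H = 0.057/0.943 = 0.060445. For the 'flagged' outcome, the likelihood ratio is 0.718/0.161 = 4.4596.
Posterior odds = 0.060445 × 4.4596 = 0.26956, so P(H|E) = 0.26956/(1+0.26956) = 0.2123.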